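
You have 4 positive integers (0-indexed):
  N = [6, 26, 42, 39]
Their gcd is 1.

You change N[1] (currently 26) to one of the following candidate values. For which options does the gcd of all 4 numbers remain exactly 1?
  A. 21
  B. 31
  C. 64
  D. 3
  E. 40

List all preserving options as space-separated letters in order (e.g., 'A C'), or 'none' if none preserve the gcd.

Answer: B C E

Derivation:
Old gcd = 1; gcd of others (without N[1]) = 3
New gcd for candidate v: gcd(3, v). Preserves old gcd iff gcd(3, v) = 1.
  Option A: v=21, gcd(3,21)=3 -> changes
  Option B: v=31, gcd(3,31)=1 -> preserves
  Option C: v=64, gcd(3,64)=1 -> preserves
  Option D: v=3, gcd(3,3)=3 -> changes
  Option E: v=40, gcd(3,40)=1 -> preserves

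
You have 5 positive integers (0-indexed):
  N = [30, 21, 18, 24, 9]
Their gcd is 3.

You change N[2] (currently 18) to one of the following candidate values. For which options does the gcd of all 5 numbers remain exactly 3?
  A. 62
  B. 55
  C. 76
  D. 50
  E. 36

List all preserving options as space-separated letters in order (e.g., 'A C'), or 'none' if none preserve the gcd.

Answer: E

Derivation:
Old gcd = 3; gcd of others (without N[2]) = 3
New gcd for candidate v: gcd(3, v). Preserves old gcd iff gcd(3, v) = 3.
  Option A: v=62, gcd(3,62)=1 -> changes
  Option B: v=55, gcd(3,55)=1 -> changes
  Option C: v=76, gcd(3,76)=1 -> changes
  Option D: v=50, gcd(3,50)=1 -> changes
  Option E: v=36, gcd(3,36)=3 -> preserves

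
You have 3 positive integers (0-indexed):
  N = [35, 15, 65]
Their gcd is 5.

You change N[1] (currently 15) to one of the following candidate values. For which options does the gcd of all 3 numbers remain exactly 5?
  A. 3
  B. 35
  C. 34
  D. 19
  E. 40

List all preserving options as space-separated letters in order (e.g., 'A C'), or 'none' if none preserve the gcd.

Old gcd = 5; gcd of others (without N[1]) = 5
New gcd for candidate v: gcd(5, v). Preserves old gcd iff gcd(5, v) = 5.
  Option A: v=3, gcd(5,3)=1 -> changes
  Option B: v=35, gcd(5,35)=5 -> preserves
  Option C: v=34, gcd(5,34)=1 -> changes
  Option D: v=19, gcd(5,19)=1 -> changes
  Option E: v=40, gcd(5,40)=5 -> preserves

Answer: B E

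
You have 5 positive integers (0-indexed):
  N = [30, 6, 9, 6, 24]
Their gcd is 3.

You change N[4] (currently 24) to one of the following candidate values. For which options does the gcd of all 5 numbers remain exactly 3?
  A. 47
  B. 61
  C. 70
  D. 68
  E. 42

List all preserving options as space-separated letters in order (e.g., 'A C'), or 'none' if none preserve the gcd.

Old gcd = 3; gcd of others (without N[4]) = 3
New gcd for candidate v: gcd(3, v). Preserves old gcd iff gcd(3, v) = 3.
  Option A: v=47, gcd(3,47)=1 -> changes
  Option B: v=61, gcd(3,61)=1 -> changes
  Option C: v=70, gcd(3,70)=1 -> changes
  Option D: v=68, gcd(3,68)=1 -> changes
  Option E: v=42, gcd(3,42)=3 -> preserves

Answer: E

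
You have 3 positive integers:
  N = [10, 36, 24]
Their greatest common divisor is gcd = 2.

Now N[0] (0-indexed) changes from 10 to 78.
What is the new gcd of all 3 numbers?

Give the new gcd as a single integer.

Numbers: [10, 36, 24], gcd = 2
Change: index 0, 10 -> 78
gcd of the OTHER numbers (without index 0): gcd([36, 24]) = 12
New gcd = gcd(g_others, new_val) = gcd(12, 78) = 6

Answer: 6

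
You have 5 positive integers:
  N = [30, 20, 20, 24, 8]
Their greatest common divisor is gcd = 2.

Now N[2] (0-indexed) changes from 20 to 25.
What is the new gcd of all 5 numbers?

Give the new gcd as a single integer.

Numbers: [30, 20, 20, 24, 8], gcd = 2
Change: index 2, 20 -> 25
gcd of the OTHER numbers (without index 2): gcd([30, 20, 24, 8]) = 2
New gcd = gcd(g_others, new_val) = gcd(2, 25) = 1

Answer: 1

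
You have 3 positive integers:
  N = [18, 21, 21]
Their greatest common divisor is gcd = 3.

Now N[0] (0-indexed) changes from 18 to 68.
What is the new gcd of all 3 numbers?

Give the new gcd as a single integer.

Numbers: [18, 21, 21], gcd = 3
Change: index 0, 18 -> 68
gcd of the OTHER numbers (without index 0): gcd([21, 21]) = 21
New gcd = gcd(g_others, new_val) = gcd(21, 68) = 1

Answer: 1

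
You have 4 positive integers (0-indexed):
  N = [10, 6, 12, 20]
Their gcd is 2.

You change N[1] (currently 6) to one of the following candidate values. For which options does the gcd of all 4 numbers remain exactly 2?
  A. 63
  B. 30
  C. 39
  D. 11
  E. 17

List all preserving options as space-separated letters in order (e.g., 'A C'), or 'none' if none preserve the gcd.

Answer: B

Derivation:
Old gcd = 2; gcd of others (without N[1]) = 2
New gcd for candidate v: gcd(2, v). Preserves old gcd iff gcd(2, v) = 2.
  Option A: v=63, gcd(2,63)=1 -> changes
  Option B: v=30, gcd(2,30)=2 -> preserves
  Option C: v=39, gcd(2,39)=1 -> changes
  Option D: v=11, gcd(2,11)=1 -> changes
  Option E: v=17, gcd(2,17)=1 -> changes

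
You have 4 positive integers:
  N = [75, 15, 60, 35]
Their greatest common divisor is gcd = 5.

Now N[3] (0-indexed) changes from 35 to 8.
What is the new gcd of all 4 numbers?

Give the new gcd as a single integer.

Numbers: [75, 15, 60, 35], gcd = 5
Change: index 3, 35 -> 8
gcd of the OTHER numbers (without index 3): gcd([75, 15, 60]) = 15
New gcd = gcd(g_others, new_val) = gcd(15, 8) = 1

Answer: 1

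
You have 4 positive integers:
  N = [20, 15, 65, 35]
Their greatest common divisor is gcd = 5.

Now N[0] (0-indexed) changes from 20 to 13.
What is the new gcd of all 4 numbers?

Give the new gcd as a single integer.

Numbers: [20, 15, 65, 35], gcd = 5
Change: index 0, 20 -> 13
gcd of the OTHER numbers (without index 0): gcd([15, 65, 35]) = 5
New gcd = gcd(g_others, new_val) = gcd(5, 13) = 1

Answer: 1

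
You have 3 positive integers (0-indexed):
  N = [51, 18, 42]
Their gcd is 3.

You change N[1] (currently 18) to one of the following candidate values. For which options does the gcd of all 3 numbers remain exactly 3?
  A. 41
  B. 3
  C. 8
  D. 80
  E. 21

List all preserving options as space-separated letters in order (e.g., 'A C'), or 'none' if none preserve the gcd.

Old gcd = 3; gcd of others (without N[1]) = 3
New gcd for candidate v: gcd(3, v). Preserves old gcd iff gcd(3, v) = 3.
  Option A: v=41, gcd(3,41)=1 -> changes
  Option B: v=3, gcd(3,3)=3 -> preserves
  Option C: v=8, gcd(3,8)=1 -> changes
  Option D: v=80, gcd(3,80)=1 -> changes
  Option E: v=21, gcd(3,21)=3 -> preserves

Answer: B E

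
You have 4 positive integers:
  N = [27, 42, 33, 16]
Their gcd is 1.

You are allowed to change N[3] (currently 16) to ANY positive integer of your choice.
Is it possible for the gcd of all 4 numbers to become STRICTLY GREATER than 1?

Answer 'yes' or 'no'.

Current gcd = 1
gcd of all OTHER numbers (without N[3]=16): gcd([27, 42, 33]) = 3
The new gcd after any change is gcd(3, new_value).
This can be at most 3.
Since 3 > old gcd 1, the gcd CAN increase (e.g., set N[3] = 3).

Answer: yes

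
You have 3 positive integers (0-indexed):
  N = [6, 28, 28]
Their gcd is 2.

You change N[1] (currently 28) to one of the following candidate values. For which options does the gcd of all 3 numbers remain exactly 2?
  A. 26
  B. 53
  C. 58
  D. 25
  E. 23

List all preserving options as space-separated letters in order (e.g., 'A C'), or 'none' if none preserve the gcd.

Answer: A C

Derivation:
Old gcd = 2; gcd of others (without N[1]) = 2
New gcd for candidate v: gcd(2, v). Preserves old gcd iff gcd(2, v) = 2.
  Option A: v=26, gcd(2,26)=2 -> preserves
  Option B: v=53, gcd(2,53)=1 -> changes
  Option C: v=58, gcd(2,58)=2 -> preserves
  Option D: v=25, gcd(2,25)=1 -> changes
  Option E: v=23, gcd(2,23)=1 -> changes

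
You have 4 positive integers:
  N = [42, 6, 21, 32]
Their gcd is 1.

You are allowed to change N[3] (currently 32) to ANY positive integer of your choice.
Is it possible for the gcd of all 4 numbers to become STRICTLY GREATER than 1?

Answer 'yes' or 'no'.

Current gcd = 1
gcd of all OTHER numbers (without N[3]=32): gcd([42, 6, 21]) = 3
The new gcd after any change is gcd(3, new_value).
This can be at most 3.
Since 3 > old gcd 1, the gcd CAN increase (e.g., set N[3] = 3).

Answer: yes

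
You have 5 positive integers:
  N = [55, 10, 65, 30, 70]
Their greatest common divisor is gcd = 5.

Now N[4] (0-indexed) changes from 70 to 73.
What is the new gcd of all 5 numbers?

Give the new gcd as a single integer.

Numbers: [55, 10, 65, 30, 70], gcd = 5
Change: index 4, 70 -> 73
gcd of the OTHER numbers (without index 4): gcd([55, 10, 65, 30]) = 5
New gcd = gcd(g_others, new_val) = gcd(5, 73) = 1

Answer: 1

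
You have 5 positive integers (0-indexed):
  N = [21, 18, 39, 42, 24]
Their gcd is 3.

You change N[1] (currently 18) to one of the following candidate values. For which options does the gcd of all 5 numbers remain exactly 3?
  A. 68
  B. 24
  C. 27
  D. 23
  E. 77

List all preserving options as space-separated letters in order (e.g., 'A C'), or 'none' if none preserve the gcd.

Old gcd = 3; gcd of others (without N[1]) = 3
New gcd for candidate v: gcd(3, v). Preserves old gcd iff gcd(3, v) = 3.
  Option A: v=68, gcd(3,68)=1 -> changes
  Option B: v=24, gcd(3,24)=3 -> preserves
  Option C: v=27, gcd(3,27)=3 -> preserves
  Option D: v=23, gcd(3,23)=1 -> changes
  Option E: v=77, gcd(3,77)=1 -> changes

Answer: B C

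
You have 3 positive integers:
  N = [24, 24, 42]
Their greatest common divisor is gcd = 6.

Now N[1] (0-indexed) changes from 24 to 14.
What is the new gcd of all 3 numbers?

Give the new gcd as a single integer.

Answer: 2

Derivation:
Numbers: [24, 24, 42], gcd = 6
Change: index 1, 24 -> 14
gcd of the OTHER numbers (without index 1): gcd([24, 42]) = 6
New gcd = gcd(g_others, new_val) = gcd(6, 14) = 2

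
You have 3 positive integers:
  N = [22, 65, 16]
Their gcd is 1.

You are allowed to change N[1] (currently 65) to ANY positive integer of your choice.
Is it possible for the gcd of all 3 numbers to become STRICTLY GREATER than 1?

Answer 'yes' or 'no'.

Current gcd = 1
gcd of all OTHER numbers (without N[1]=65): gcd([22, 16]) = 2
The new gcd after any change is gcd(2, new_value).
This can be at most 2.
Since 2 > old gcd 1, the gcd CAN increase (e.g., set N[1] = 2).

Answer: yes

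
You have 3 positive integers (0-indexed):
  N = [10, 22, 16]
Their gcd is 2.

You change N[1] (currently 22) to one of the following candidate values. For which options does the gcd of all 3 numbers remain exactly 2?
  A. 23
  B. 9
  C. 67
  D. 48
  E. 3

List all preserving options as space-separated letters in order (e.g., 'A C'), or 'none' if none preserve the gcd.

Old gcd = 2; gcd of others (without N[1]) = 2
New gcd for candidate v: gcd(2, v). Preserves old gcd iff gcd(2, v) = 2.
  Option A: v=23, gcd(2,23)=1 -> changes
  Option B: v=9, gcd(2,9)=1 -> changes
  Option C: v=67, gcd(2,67)=1 -> changes
  Option D: v=48, gcd(2,48)=2 -> preserves
  Option E: v=3, gcd(2,3)=1 -> changes

Answer: D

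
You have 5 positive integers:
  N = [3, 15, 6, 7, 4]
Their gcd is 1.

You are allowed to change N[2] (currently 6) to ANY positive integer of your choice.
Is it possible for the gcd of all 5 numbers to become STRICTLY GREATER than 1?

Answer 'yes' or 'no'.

Current gcd = 1
gcd of all OTHER numbers (without N[2]=6): gcd([3, 15, 7, 4]) = 1
The new gcd after any change is gcd(1, new_value).
This can be at most 1.
Since 1 = old gcd 1, the gcd can only stay the same or decrease.

Answer: no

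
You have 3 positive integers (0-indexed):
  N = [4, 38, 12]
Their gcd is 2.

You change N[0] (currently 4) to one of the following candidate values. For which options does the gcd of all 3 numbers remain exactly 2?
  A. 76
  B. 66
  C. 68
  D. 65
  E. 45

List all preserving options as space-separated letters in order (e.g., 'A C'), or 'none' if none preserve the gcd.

Answer: A B C

Derivation:
Old gcd = 2; gcd of others (without N[0]) = 2
New gcd for candidate v: gcd(2, v). Preserves old gcd iff gcd(2, v) = 2.
  Option A: v=76, gcd(2,76)=2 -> preserves
  Option B: v=66, gcd(2,66)=2 -> preserves
  Option C: v=68, gcd(2,68)=2 -> preserves
  Option D: v=65, gcd(2,65)=1 -> changes
  Option E: v=45, gcd(2,45)=1 -> changes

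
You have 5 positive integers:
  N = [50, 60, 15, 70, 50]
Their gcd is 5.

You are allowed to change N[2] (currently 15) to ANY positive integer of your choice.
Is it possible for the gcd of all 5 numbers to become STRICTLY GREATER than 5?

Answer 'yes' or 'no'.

Answer: yes

Derivation:
Current gcd = 5
gcd of all OTHER numbers (without N[2]=15): gcd([50, 60, 70, 50]) = 10
The new gcd after any change is gcd(10, new_value).
This can be at most 10.
Since 10 > old gcd 5, the gcd CAN increase (e.g., set N[2] = 10).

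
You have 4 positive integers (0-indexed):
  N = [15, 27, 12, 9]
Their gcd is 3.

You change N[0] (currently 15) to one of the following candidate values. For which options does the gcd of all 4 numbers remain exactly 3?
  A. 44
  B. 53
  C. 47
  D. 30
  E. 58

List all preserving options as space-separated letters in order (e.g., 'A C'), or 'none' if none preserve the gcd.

Old gcd = 3; gcd of others (without N[0]) = 3
New gcd for candidate v: gcd(3, v). Preserves old gcd iff gcd(3, v) = 3.
  Option A: v=44, gcd(3,44)=1 -> changes
  Option B: v=53, gcd(3,53)=1 -> changes
  Option C: v=47, gcd(3,47)=1 -> changes
  Option D: v=30, gcd(3,30)=3 -> preserves
  Option E: v=58, gcd(3,58)=1 -> changes

Answer: D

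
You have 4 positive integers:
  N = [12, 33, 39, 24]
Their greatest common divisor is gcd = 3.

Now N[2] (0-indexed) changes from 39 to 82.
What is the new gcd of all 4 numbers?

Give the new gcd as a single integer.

Answer: 1

Derivation:
Numbers: [12, 33, 39, 24], gcd = 3
Change: index 2, 39 -> 82
gcd of the OTHER numbers (without index 2): gcd([12, 33, 24]) = 3
New gcd = gcd(g_others, new_val) = gcd(3, 82) = 1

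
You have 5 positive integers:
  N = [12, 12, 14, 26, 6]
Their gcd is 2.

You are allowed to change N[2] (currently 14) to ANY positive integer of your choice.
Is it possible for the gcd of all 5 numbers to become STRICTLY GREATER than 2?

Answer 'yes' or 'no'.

Answer: no

Derivation:
Current gcd = 2
gcd of all OTHER numbers (without N[2]=14): gcd([12, 12, 26, 6]) = 2
The new gcd after any change is gcd(2, new_value).
This can be at most 2.
Since 2 = old gcd 2, the gcd can only stay the same or decrease.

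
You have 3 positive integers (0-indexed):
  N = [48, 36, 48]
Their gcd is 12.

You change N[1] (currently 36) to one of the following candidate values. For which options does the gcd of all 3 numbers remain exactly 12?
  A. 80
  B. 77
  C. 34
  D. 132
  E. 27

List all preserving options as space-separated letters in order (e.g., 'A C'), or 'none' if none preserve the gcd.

Answer: D

Derivation:
Old gcd = 12; gcd of others (without N[1]) = 48
New gcd for candidate v: gcd(48, v). Preserves old gcd iff gcd(48, v) = 12.
  Option A: v=80, gcd(48,80)=16 -> changes
  Option B: v=77, gcd(48,77)=1 -> changes
  Option C: v=34, gcd(48,34)=2 -> changes
  Option D: v=132, gcd(48,132)=12 -> preserves
  Option E: v=27, gcd(48,27)=3 -> changes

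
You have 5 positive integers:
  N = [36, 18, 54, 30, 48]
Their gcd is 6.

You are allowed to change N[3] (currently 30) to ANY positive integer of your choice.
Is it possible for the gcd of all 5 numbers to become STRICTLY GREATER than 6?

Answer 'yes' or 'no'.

Current gcd = 6
gcd of all OTHER numbers (without N[3]=30): gcd([36, 18, 54, 48]) = 6
The new gcd after any change is gcd(6, new_value).
This can be at most 6.
Since 6 = old gcd 6, the gcd can only stay the same or decrease.

Answer: no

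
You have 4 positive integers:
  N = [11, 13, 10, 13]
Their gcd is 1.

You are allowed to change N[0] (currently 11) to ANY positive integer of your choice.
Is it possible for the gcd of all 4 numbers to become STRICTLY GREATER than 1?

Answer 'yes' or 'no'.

Answer: no

Derivation:
Current gcd = 1
gcd of all OTHER numbers (without N[0]=11): gcd([13, 10, 13]) = 1
The new gcd after any change is gcd(1, new_value).
This can be at most 1.
Since 1 = old gcd 1, the gcd can only stay the same or decrease.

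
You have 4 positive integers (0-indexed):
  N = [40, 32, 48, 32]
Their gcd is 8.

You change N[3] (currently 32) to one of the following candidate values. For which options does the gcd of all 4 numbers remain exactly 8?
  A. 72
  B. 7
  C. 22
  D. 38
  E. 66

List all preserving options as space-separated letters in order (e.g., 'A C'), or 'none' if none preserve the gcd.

Old gcd = 8; gcd of others (without N[3]) = 8
New gcd for candidate v: gcd(8, v). Preserves old gcd iff gcd(8, v) = 8.
  Option A: v=72, gcd(8,72)=8 -> preserves
  Option B: v=7, gcd(8,7)=1 -> changes
  Option C: v=22, gcd(8,22)=2 -> changes
  Option D: v=38, gcd(8,38)=2 -> changes
  Option E: v=66, gcd(8,66)=2 -> changes

Answer: A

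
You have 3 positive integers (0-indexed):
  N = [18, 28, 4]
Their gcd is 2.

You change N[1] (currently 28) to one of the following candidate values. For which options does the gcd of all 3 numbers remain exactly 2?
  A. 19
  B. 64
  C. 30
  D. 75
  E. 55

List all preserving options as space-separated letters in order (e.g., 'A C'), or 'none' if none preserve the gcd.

Answer: B C

Derivation:
Old gcd = 2; gcd of others (without N[1]) = 2
New gcd for candidate v: gcd(2, v). Preserves old gcd iff gcd(2, v) = 2.
  Option A: v=19, gcd(2,19)=1 -> changes
  Option B: v=64, gcd(2,64)=2 -> preserves
  Option C: v=30, gcd(2,30)=2 -> preserves
  Option D: v=75, gcd(2,75)=1 -> changes
  Option E: v=55, gcd(2,55)=1 -> changes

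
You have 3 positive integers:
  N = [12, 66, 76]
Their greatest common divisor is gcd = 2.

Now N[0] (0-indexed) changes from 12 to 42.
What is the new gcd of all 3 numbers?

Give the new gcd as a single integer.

Numbers: [12, 66, 76], gcd = 2
Change: index 0, 12 -> 42
gcd of the OTHER numbers (without index 0): gcd([66, 76]) = 2
New gcd = gcd(g_others, new_val) = gcd(2, 42) = 2

Answer: 2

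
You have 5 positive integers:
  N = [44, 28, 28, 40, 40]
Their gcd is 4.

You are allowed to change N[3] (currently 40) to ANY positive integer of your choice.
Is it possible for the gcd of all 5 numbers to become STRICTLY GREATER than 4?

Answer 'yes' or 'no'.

Current gcd = 4
gcd of all OTHER numbers (without N[3]=40): gcd([44, 28, 28, 40]) = 4
The new gcd after any change is gcd(4, new_value).
This can be at most 4.
Since 4 = old gcd 4, the gcd can only stay the same or decrease.

Answer: no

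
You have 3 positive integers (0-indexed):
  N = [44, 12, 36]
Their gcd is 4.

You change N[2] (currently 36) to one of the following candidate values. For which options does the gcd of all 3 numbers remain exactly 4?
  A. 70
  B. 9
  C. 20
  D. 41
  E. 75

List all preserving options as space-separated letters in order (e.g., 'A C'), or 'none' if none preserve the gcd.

Answer: C

Derivation:
Old gcd = 4; gcd of others (without N[2]) = 4
New gcd for candidate v: gcd(4, v). Preserves old gcd iff gcd(4, v) = 4.
  Option A: v=70, gcd(4,70)=2 -> changes
  Option B: v=9, gcd(4,9)=1 -> changes
  Option C: v=20, gcd(4,20)=4 -> preserves
  Option D: v=41, gcd(4,41)=1 -> changes
  Option E: v=75, gcd(4,75)=1 -> changes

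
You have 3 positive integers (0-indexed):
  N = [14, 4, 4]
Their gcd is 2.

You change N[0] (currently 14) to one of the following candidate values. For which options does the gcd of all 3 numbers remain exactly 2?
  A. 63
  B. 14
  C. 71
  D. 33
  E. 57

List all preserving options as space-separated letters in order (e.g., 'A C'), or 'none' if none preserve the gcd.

Old gcd = 2; gcd of others (without N[0]) = 4
New gcd for candidate v: gcd(4, v). Preserves old gcd iff gcd(4, v) = 2.
  Option A: v=63, gcd(4,63)=1 -> changes
  Option B: v=14, gcd(4,14)=2 -> preserves
  Option C: v=71, gcd(4,71)=1 -> changes
  Option D: v=33, gcd(4,33)=1 -> changes
  Option E: v=57, gcd(4,57)=1 -> changes

Answer: B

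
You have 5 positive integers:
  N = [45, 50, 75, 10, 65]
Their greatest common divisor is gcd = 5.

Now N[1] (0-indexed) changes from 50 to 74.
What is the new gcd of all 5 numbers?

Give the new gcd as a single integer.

Answer: 1

Derivation:
Numbers: [45, 50, 75, 10, 65], gcd = 5
Change: index 1, 50 -> 74
gcd of the OTHER numbers (without index 1): gcd([45, 75, 10, 65]) = 5
New gcd = gcd(g_others, new_val) = gcd(5, 74) = 1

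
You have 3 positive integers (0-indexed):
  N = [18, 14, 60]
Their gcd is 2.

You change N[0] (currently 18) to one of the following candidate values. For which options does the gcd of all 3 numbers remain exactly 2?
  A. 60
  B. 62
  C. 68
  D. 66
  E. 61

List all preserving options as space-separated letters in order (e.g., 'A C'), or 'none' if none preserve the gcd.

Old gcd = 2; gcd of others (without N[0]) = 2
New gcd for candidate v: gcd(2, v). Preserves old gcd iff gcd(2, v) = 2.
  Option A: v=60, gcd(2,60)=2 -> preserves
  Option B: v=62, gcd(2,62)=2 -> preserves
  Option C: v=68, gcd(2,68)=2 -> preserves
  Option D: v=66, gcd(2,66)=2 -> preserves
  Option E: v=61, gcd(2,61)=1 -> changes

Answer: A B C D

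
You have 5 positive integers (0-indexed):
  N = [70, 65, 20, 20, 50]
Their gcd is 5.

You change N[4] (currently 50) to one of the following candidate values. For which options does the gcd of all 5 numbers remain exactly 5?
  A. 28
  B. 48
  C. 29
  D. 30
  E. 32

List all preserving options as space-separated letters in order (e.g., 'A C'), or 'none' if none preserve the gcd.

Answer: D

Derivation:
Old gcd = 5; gcd of others (without N[4]) = 5
New gcd for candidate v: gcd(5, v). Preserves old gcd iff gcd(5, v) = 5.
  Option A: v=28, gcd(5,28)=1 -> changes
  Option B: v=48, gcd(5,48)=1 -> changes
  Option C: v=29, gcd(5,29)=1 -> changes
  Option D: v=30, gcd(5,30)=5 -> preserves
  Option E: v=32, gcd(5,32)=1 -> changes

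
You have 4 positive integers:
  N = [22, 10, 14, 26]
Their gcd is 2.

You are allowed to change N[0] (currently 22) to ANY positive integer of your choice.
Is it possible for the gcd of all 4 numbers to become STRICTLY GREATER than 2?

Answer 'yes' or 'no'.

Answer: no

Derivation:
Current gcd = 2
gcd of all OTHER numbers (without N[0]=22): gcd([10, 14, 26]) = 2
The new gcd after any change is gcd(2, new_value).
This can be at most 2.
Since 2 = old gcd 2, the gcd can only stay the same or decrease.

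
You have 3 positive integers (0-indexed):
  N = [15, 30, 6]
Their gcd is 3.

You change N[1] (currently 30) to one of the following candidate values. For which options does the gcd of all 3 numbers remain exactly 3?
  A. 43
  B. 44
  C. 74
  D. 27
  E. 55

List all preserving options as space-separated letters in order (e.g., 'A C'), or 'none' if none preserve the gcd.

Old gcd = 3; gcd of others (without N[1]) = 3
New gcd for candidate v: gcd(3, v). Preserves old gcd iff gcd(3, v) = 3.
  Option A: v=43, gcd(3,43)=1 -> changes
  Option B: v=44, gcd(3,44)=1 -> changes
  Option C: v=74, gcd(3,74)=1 -> changes
  Option D: v=27, gcd(3,27)=3 -> preserves
  Option E: v=55, gcd(3,55)=1 -> changes

Answer: D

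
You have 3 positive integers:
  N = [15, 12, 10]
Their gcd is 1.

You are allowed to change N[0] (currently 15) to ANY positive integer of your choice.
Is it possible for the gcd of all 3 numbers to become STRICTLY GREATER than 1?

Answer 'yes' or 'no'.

Current gcd = 1
gcd of all OTHER numbers (without N[0]=15): gcd([12, 10]) = 2
The new gcd after any change is gcd(2, new_value).
This can be at most 2.
Since 2 > old gcd 1, the gcd CAN increase (e.g., set N[0] = 2).

Answer: yes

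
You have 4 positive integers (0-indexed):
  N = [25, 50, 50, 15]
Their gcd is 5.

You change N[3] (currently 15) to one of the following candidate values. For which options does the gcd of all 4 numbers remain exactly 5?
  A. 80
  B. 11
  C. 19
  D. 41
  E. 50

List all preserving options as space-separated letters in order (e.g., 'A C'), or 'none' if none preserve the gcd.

Answer: A

Derivation:
Old gcd = 5; gcd of others (without N[3]) = 25
New gcd for candidate v: gcd(25, v). Preserves old gcd iff gcd(25, v) = 5.
  Option A: v=80, gcd(25,80)=5 -> preserves
  Option B: v=11, gcd(25,11)=1 -> changes
  Option C: v=19, gcd(25,19)=1 -> changes
  Option D: v=41, gcd(25,41)=1 -> changes
  Option E: v=50, gcd(25,50)=25 -> changes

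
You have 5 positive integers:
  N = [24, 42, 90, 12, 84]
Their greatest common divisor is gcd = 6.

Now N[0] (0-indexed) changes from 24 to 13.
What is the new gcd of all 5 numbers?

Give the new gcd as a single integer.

Numbers: [24, 42, 90, 12, 84], gcd = 6
Change: index 0, 24 -> 13
gcd of the OTHER numbers (without index 0): gcd([42, 90, 12, 84]) = 6
New gcd = gcd(g_others, new_val) = gcd(6, 13) = 1

Answer: 1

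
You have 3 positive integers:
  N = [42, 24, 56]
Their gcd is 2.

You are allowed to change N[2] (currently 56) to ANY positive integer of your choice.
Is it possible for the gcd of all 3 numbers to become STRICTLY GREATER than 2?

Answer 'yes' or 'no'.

Answer: yes

Derivation:
Current gcd = 2
gcd of all OTHER numbers (without N[2]=56): gcd([42, 24]) = 6
The new gcd after any change is gcd(6, new_value).
This can be at most 6.
Since 6 > old gcd 2, the gcd CAN increase (e.g., set N[2] = 6).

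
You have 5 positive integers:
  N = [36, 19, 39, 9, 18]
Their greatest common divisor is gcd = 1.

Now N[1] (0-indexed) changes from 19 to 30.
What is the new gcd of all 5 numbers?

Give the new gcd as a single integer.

Answer: 3

Derivation:
Numbers: [36, 19, 39, 9, 18], gcd = 1
Change: index 1, 19 -> 30
gcd of the OTHER numbers (without index 1): gcd([36, 39, 9, 18]) = 3
New gcd = gcd(g_others, new_val) = gcd(3, 30) = 3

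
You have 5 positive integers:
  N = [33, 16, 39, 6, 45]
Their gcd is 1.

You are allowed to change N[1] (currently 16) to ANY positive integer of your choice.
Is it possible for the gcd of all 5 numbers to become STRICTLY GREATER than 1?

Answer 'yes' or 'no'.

Current gcd = 1
gcd of all OTHER numbers (without N[1]=16): gcd([33, 39, 6, 45]) = 3
The new gcd after any change is gcd(3, new_value).
This can be at most 3.
Since 3 > old gcd 1, the gcd CAN increase (e.g., set N[1] = 3).

Answer: yes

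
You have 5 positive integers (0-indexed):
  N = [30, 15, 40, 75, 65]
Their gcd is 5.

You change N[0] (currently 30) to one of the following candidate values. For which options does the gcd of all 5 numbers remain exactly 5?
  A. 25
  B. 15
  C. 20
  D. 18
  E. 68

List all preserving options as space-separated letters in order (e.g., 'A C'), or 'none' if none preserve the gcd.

Old gcd = 5; gcd of others (without N[0]) = 5
New gcd for candidate v: gcd(5, v). Preserves old gcd iff gcd(5, v) = 5.
  Option A: v=25, gcd(5,25)=5 -> preserves
  Option B: v=15, gcd(5,15)=5 -> preserves
  Option C: v=20, gcd(5,20)=5 -> preserves
  Option D: v=18, gcd(5,18)=1 -> changes
  Option E: v=68, gcd(5,68)=1 -> changes

Answer: A B C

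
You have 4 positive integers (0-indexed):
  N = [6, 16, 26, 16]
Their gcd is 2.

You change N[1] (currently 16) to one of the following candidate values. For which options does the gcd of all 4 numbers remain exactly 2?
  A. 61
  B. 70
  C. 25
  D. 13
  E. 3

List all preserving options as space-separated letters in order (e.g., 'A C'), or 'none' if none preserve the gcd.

Old gcd = 2; gcd of others (without N[1]) = 2
New gcd for candidate v: gcd(2, v). Preserves old gcd iff gcd(2, v) = 2.
  Option A: v=61, gcd(2,61)=1 -> changes
  Option B: v=70, gcd(2,70)=2 -> preserves
  Option C: v=25, gcd(2,25)=1 -> changes
  Option D: v=13, gcd(2,13)=1 -> changes
  Option E: v=3, gcd(2,3)=1 -> changes

Answer: B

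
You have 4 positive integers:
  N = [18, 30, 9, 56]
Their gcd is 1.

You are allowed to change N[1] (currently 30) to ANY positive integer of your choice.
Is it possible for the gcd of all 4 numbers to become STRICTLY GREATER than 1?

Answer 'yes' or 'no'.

Current gcd = 1
gcd of all OTHER numbers (without N[1]=30): gcd([18, 9, 56]) = 1
The new gcd after any change is gcd(1, new_value).
This can be at most 1.
Since 1 = old gcd 1, the gcd can only stay the same or decrease.

Answer: no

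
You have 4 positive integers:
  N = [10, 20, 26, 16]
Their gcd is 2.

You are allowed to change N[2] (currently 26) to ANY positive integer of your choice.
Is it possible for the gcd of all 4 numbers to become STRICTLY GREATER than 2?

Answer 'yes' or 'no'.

Answer: no

Derivation:
Current gcd = 2
gcd of all OTHER numbers (without N[2]=26): gcd([10, 20, 16]) = 2
The new gcd after any change is gcd(2, new_value).
This can be at most 2.
Since 2 = old gcd 2, the gcd can only stay the same or decrease.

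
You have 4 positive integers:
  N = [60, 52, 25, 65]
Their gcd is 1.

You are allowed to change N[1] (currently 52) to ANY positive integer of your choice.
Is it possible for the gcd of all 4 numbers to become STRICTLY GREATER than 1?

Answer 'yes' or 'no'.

Answer: yes

Derivation:
Current gcd = 1
gcd of all OTHER numbers (without N[1]=52): gcd([60, 25, 65]) = 5
The new gcd after any change is gcd(5, new_value).
This can be at most 5.
Since 5 > old gcd 1, the gcd CAN increase (e.g., set N[1] = 5).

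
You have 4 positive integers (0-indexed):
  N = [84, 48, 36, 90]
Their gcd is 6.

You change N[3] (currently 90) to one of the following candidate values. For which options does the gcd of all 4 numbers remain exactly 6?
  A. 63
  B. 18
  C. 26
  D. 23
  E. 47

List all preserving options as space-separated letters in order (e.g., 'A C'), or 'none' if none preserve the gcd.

Old gcd = 6; gcd of others (without N[3]) = 12
New gcd for candidate v: gcd(12, v). Preserves old gcd iff gcd(12, v) = 6.
  Option A: v=63, gcd(12,63)=3 -> changes
  Option B: v=18, gcd(12,18)=6 -> preserves
  Option C: v=26, gcd(12,26)=2 -> changes
  Option D: v=23, gcd(12,23)=1 -> changes
  Option E: v=47, gcd(12,47)=1 -> changes

Answer: B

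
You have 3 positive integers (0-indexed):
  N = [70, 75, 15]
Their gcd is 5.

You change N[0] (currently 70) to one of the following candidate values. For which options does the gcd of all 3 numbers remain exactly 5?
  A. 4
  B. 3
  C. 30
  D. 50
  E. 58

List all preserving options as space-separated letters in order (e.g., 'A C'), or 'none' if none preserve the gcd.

Answer: D

Derivation:
Old gcd = 5; gcd of others (without N[0]) = 15
New gcd for candidate v: gcd(15, v). Preserves old gcd iff gcd(15, v) = 5.
  Option A: v=4, gcd(15,4)=1 -> changes
  Option B: v=3, gcd(15,3)=3 -> changes
  Option C: v=30, gcd(15,30)=15 -> changes
  Option D: v=50, gcd(15,50)=5 -> preserves
  Option E: v=58, gcd(15,58)=1 -> changes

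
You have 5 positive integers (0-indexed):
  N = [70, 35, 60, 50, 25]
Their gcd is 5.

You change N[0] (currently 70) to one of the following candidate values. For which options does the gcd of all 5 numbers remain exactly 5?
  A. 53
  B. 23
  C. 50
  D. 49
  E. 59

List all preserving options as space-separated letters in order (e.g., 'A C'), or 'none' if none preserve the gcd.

Answer: C

Derivation:
Old gcd = 5; gcd of others (without N[0]) = 5
New gcd for candidate v: gcd(5, v). Preserves old gcd iff gcd(5, v) = 5.
  Option A: v=53, gcd(5,53)=1 -> changes
  Option B: v=23, gcd(5,23)=1 -> changes
  Option C: v=50, gcd(5,50)=5 -> preserves
  Option D: v=49, gcd(5,49)=1 -> changes
  Option E: v=59, gcd(5,59)=1 -> changes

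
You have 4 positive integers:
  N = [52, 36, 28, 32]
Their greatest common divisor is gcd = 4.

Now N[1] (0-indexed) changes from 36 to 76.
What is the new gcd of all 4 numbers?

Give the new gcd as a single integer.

Numbers: [52, 36, 28, 32], gcd = 4
Change: index 1, 36 -> 76
gcd of the OTHER numbers (without index 1): gcd([52, 28, 32]) = 4
New gcd = gcd(g_others, new_val) = gcd(4, 76) = 4

Answer: 4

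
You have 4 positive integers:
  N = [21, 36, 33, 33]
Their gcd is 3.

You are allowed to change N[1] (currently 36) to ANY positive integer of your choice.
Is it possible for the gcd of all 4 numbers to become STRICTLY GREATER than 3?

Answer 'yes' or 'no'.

Answer: no

Derivation:
Current gcd = 3
gcd of all OTHER numbers (without N[1]=36): gcd([21, 33, 33]) = 3
The new gcd after any change is gcd(3, new_value).
This can be at most 3.
Since 3 = old gcd 3, the gcd can only stay the same or decrease.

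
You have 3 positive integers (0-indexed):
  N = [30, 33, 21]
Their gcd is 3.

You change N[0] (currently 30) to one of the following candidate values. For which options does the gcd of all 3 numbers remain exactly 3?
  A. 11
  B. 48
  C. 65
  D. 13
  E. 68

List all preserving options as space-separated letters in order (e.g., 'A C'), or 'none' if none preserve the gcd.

Answer: B

Derivation:
Old gcd = 3; gcd of others (without N[0]) = 3
New gcd for candidate v: gcd(3, v). Preserves old gcd iff gcd(3, v) = 3.
  Option A: v=11, gcd(3,11)=1 -> changes
  Option B: v=48, gcd(3,48)=3 -> preserves
  Option C: v=65, gcd(3,65)=1 -> changes
  Option D: v=13, gcd(3,13)=1 -> changes
  Option E: v=68, gcd(3,68)=1 -> changes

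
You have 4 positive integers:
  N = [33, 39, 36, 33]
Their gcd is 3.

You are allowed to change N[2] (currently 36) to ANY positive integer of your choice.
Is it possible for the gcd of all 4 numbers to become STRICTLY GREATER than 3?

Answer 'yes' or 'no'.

Answer: no

Derivation:
Current gcd = 3
gcd of all OTHER numbers (without N[2]=36): gcd([33, 39, 33]) = 3
The new gcd after any change is gcd(3, new_value).
This can be at most 3.
Since 3 = old gcd 3, the gcd can only stay the same or decrease.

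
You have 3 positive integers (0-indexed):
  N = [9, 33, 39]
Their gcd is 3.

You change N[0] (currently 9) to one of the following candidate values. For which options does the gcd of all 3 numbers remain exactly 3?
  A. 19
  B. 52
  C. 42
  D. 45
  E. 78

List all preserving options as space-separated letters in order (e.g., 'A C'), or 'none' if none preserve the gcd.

Answer: C D E

Derivation:
Old gcd = 3; gcd of others (without N[0]) = 3
New gcd for candidate v: gcd(3, v). Preserves old gcd iff gcd(3, v) = 3.
  Option A: v=19, gcd(3,19)=1 -> changes
  Option B: v=52, gcd(3,52)=1 -> changes
  Option C: v=42, gcd(3,42)=3 -> preserves
  Option D: v=45, gcd(3,45)=3 -> preserves
  Option E: v=78, gcd(3,78)=3 -> preserves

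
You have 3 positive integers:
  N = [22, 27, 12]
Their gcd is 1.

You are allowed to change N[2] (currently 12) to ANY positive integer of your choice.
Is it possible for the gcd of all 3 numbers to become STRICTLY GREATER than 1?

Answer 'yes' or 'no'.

Answer: no

Derivation:
Current gcd = 1
gcd of all OTHER numbers (without N[2]=12): gcd([22, 27]) = 1
The new gcd after any change is gcd(1, new_value).
This can be at most 1.
Since 1 = old gcd 1, the gcd can only stay the same or decrease.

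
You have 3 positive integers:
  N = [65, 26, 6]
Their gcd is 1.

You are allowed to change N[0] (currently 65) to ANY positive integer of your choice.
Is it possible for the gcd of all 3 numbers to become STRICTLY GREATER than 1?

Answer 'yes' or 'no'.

Current gcd = 1
gcd of all OTHER numbers (without N[0]=65): gcd([26, 6]) = 2
The new gcd after any change is gcd(2, new_value).
This can be at most 2.
Since 2 > old gcd 1, the gcd CAN increase (e.g., set N[0] = 2).

Answer: yes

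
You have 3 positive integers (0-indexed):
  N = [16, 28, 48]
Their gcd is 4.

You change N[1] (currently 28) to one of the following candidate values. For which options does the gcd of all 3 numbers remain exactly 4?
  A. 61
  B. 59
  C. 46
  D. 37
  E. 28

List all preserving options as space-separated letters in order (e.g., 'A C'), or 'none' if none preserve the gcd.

Old gcd = 4; gcd of others (without N[1]) = 16
New gcd for candidate v: gcd(16, v). Preserves old gcd iff gcd(16, v) = 4.
  Option A: v=61, gcd(16,61)=1 -> changes
  Option B: v=59, gcd(16,59)=1 -> changes
  Option C: v=46, gcd(16,46)=2 -> changes
  Option D: v=37, gcd(16,37)=1 -> changes
  Option E: v=28, gcd(16,28)=4 -> preserves

Answer: E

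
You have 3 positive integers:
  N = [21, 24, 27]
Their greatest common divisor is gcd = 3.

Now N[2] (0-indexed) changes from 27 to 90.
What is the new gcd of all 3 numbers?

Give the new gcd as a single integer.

Numbers: [21, 24, 27], gcd = 3
Change: index 2, 27 -> 90
gcd of the OTHER numbers (without index 2): gcd([21, 24]) = 3
New gcd = gcd(g_others, new_val) = gcd(3, 90) = 3

Answer: 3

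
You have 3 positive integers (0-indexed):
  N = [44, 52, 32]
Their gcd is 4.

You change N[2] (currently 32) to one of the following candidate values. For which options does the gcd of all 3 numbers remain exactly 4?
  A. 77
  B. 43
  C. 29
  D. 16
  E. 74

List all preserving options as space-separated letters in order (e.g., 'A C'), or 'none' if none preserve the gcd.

Answer: D

Derivation:
Old gcd = 4; gcd of others (without N[2]) = 4
New gcd for candidate v: gcd(4, v). Preserves old gcd iff gcd(4, v) = 4.
  Option A: v=77, gcd(4,77)=1 -> changes
  Option B: v=43, gcd(4,43)=1 -> changes
  Option C: v=29, gcd(4,29)=1 -> changes
  Option D: v=16, gcd(4,16)=4 -> preserves
  Option E: v=74, gcd(4,74)=2 -> changes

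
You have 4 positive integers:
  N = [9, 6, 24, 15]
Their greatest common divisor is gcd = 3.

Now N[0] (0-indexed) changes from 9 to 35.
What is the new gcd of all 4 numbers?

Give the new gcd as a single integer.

Numbers: [9, 6, 24, 15], gcd = 3
Change: index 0, 9 -> 35
gcd of the OTHER numbers (without index 0): gcd([6, 24, 15]) = 3
New gcd = gcd(g_others, new_val) = gcd(3, 35) = 1

Answer: 1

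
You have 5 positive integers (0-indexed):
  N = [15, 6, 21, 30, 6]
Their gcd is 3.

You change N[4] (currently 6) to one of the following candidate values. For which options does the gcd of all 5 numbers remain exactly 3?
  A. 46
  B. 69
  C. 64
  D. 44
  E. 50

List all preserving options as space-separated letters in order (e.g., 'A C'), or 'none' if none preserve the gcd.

Answer: B

Derivation:
Old gcd = 3; gcd of others (without N[4]) = 3
New gcd for candidate v: gcd(3, v). Preserves old gcd iff gcd(3, v) = 3.
  Option A: v=46, gcd(3,46)=1 -> changes
  Option B: v=69, gcd(3,69)=3 -> preserves
  Option C: v=64, gcd(3,64)=1 -> changes
  Option D: v=44, gcd(3,44)=1 -> changes
  Option E: v=50, gcd(3,50)=1 -> changes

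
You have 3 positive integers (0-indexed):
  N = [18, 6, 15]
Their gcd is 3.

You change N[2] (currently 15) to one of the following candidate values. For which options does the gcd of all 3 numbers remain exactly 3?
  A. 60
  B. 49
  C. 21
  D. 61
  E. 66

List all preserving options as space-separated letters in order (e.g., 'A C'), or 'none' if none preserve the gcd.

Answer: C

Derivation:
Old gcd = 3; gcd of others (without N[2]) = 6
New gcd for candidate v: gcd(6, v). Preserves old gcd iff gcd(6, v) = 3.
  Option A: v=60, gcd(6,60)=6 -> changes
  Option B: v=49, gcd(6,49)=1 -> changes
  Option C: v=21, gcd(6,21)=3 -> preserves
  Option D: v=61, gcd(6,61)=1 -> changes
  Option E: v=66, gcd(6,66)=6 -> changes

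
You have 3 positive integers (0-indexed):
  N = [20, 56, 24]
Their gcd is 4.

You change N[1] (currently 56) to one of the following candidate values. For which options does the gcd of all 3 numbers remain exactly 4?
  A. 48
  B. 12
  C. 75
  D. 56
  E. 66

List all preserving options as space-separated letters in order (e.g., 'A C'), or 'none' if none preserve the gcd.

Answer: A B D

Derivation:
Old gcd = 4; gcd of others (without N[1]) = 4
New gcd for candidate v: gcd(4, v). Preserves old gcd iff gcd(4, v) = 4.
  Option A: v=48, gcd(4,48)=4 -> preserves
  Option B: v=12, gcd(4,12)=4 -> preserves
  Option C: v=75, gcd(4,75)=1 -> changes
  Option D: v=56, gcd(4,56)=4 -> preserves
  Option E: v=66, gcd(4,66)=2 -> changes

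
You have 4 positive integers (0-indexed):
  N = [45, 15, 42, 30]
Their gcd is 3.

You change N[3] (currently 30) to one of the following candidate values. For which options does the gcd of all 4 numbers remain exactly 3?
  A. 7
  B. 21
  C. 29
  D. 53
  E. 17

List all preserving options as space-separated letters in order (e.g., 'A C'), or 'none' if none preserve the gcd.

Old gcd = 3; gcd of others (without N[3]) = 3
New gcd for candidate v: gcd(3, v). Preserves old gcd iff gcd(3, v) = 3.
  Option A: v=7, gcd(3,7)=1 -> changes
  Option B: v=21, gcd(3,21)=3 -> preserves
  Option C: v=29, gcd(3,29)=1 -> changes
  Option D: v=53, gcd(3,53)=1 -> changes
  Option E: v=17, gcd(3,17)=1 -> changes

Answer: B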